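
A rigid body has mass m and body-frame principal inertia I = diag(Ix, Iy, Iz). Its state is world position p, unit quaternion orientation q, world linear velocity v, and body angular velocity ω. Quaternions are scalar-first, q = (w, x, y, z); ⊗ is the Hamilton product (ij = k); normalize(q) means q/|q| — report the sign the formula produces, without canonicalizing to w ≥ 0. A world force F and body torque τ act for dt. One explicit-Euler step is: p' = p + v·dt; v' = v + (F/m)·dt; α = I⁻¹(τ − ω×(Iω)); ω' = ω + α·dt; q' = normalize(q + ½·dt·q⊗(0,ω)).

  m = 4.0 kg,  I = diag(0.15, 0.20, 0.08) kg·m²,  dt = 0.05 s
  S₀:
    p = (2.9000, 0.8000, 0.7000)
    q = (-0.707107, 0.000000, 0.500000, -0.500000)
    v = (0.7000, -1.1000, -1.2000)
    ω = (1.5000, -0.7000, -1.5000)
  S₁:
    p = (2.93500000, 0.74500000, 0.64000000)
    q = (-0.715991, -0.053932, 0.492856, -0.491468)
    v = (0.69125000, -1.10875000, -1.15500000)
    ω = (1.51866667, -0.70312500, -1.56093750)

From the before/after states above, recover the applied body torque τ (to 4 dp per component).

τ = (-0.0700, -0.1700, -0.1500)

ω₁ − ω₀ = (0.01866667, -0.00312500, -0.06093750)
gyro term ω₀×Iω₀ = (-0.1260, -0.1575, -0.0525)
I·α + gyro = (-0.0700, -0.1700, -0.1500)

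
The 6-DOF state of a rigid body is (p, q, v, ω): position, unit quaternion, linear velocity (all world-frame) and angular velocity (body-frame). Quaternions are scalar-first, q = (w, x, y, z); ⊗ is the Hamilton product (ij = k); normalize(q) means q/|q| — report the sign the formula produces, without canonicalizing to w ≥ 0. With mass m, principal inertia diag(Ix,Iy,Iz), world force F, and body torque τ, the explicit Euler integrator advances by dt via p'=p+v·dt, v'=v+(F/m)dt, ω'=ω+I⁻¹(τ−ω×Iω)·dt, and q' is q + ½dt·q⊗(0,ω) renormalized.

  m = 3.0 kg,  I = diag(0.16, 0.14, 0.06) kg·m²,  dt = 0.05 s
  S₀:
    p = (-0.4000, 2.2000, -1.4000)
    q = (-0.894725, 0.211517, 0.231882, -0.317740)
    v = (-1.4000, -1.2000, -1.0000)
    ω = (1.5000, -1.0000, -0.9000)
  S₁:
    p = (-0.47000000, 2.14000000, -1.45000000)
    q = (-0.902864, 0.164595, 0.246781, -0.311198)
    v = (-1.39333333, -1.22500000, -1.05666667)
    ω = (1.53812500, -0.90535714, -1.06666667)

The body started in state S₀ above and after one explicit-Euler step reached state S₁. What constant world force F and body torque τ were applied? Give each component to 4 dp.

Δω = ω₁−ω₀ = (0.03812500, 0.09464286, -0.16666667)
ω₀×(Iω₀) = (-0.0720, -0.1350, 0.0300)
applied torque τ = (0.0500, 0.1300, -0.1700)
velocity change Δv = (0.00666667, -0.02500000, -0.05666667)
m·(v₁−v₀)/dt = (0.4000, -1.5000, -3.4000)

F = (0.4000, -1.5000, -3.4000)
τ = (0.0500, 0.1300, -0.1700)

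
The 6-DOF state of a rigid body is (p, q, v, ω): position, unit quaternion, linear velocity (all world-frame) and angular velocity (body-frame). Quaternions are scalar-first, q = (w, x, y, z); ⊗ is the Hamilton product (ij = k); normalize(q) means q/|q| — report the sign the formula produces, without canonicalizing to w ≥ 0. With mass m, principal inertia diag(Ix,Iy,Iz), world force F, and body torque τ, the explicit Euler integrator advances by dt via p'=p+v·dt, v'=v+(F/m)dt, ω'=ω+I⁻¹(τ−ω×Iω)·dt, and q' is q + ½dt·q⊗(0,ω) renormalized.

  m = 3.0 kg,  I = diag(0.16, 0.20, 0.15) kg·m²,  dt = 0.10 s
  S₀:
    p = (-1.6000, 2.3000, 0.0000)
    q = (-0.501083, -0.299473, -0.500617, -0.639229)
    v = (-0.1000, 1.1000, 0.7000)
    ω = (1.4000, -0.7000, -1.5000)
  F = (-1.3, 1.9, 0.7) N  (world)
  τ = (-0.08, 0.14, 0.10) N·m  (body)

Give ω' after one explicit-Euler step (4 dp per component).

ω' = (1.3828, -0.6195, -1.4072)

α = I⁻¹(τ − ω×Iω) = (-0.1719, 0.8050, 0.9280)
new body rate ω' = (1.3828, -0.6195, -1.4072)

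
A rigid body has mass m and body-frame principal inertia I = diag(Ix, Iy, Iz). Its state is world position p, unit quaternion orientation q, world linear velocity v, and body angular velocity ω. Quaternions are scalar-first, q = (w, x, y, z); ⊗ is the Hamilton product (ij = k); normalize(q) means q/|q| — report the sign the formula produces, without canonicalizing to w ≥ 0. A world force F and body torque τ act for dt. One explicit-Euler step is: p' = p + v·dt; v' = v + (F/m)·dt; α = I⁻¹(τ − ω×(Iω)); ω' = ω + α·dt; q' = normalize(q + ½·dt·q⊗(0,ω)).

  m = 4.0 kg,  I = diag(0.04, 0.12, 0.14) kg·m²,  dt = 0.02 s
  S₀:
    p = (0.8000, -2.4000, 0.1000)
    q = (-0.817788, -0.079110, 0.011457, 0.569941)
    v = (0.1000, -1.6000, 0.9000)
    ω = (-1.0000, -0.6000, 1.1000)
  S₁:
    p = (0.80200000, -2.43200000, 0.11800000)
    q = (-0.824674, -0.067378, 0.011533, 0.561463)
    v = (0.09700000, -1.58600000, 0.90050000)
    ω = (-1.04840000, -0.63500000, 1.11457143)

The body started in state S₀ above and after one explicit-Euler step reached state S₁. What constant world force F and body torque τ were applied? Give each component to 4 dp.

Δω = ω₁−ω₀ = (-0.04840000, -0.03500000, 0.01457143)
I·α + gyro = (-0.1100, -0.1000, 0.1500)
velocity change Δv = (-0.00300000, 0.01400000, 0.00050000)
applied force F = (-0.6000, 2.8000, 0.1000)

F = (-0.6000, 2.8000, 0.1000)
τ = (-0.1100, -0.1000, 0.1500)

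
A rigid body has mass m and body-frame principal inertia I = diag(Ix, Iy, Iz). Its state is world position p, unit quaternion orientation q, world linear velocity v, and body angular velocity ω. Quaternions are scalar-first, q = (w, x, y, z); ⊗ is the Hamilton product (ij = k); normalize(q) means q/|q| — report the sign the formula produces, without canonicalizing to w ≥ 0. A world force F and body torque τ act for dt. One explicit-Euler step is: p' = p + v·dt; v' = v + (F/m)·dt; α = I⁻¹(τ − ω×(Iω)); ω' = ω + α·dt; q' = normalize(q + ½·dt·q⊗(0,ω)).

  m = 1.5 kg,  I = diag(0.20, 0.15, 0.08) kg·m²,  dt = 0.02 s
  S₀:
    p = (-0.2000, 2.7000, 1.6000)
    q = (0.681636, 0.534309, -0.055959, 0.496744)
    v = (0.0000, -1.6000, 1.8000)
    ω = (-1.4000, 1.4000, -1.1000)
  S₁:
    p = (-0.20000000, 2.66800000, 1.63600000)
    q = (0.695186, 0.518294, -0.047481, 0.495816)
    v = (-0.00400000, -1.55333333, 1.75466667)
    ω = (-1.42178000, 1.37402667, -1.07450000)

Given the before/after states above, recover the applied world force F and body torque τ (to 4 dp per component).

Δω = ω₁−ω₀ = (-0.02178000, -0.02597333, 0.02550000)
ω₀×(Iω₀) = (0.1078, 0.1848, 0.0980)
applied torque τ = (-0.1100, -0.0100, 0.2000)
Δv = v₁−v₀ = (-0.00400000, 0.04666667, -0.04533333)
m·(v₁−v₀)/dt = (-0.3000, 3.5000, -3.4000)

F = (-0.3000, 3.5000, -3.4000)
τ = (-0.1100, -0.0100, 0.2000)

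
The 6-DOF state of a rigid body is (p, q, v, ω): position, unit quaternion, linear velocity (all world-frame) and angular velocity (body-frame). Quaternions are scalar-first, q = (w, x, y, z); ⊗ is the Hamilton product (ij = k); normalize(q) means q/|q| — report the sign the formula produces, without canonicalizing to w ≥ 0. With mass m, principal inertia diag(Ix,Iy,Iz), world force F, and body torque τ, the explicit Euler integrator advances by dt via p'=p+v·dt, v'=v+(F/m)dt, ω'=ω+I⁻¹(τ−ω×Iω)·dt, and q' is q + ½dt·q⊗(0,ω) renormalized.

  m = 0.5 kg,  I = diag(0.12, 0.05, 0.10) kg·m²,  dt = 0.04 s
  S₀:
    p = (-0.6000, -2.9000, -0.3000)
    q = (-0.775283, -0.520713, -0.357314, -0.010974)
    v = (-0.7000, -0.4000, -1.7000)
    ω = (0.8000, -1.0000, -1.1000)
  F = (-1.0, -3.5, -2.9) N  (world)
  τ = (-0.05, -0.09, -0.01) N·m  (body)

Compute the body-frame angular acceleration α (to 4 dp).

α = (-0.8750, -1.4480, -0.6600)

precession coupling ω×(Iω) = (0.0550, -0.0176, 0.0560)
α = I⁻¹(τ − ω×Iω) = (-0.8750, -1.4480, -0.6600)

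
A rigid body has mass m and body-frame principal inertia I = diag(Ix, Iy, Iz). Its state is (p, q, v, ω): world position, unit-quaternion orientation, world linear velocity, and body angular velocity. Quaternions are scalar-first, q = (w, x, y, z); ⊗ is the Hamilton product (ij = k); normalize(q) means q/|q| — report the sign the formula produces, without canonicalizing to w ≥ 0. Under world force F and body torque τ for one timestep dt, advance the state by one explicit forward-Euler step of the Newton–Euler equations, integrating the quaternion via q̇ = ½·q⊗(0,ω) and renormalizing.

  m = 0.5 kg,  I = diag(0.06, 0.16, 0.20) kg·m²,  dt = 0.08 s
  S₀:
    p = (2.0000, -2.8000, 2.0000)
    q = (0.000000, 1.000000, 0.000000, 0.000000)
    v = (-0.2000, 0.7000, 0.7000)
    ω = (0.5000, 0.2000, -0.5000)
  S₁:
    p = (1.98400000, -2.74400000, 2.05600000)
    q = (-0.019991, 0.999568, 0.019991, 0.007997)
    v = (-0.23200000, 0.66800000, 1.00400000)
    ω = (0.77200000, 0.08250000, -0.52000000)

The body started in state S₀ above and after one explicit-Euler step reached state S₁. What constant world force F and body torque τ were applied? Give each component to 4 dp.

F = (-0.2000, -0.2000, 1.9000)
τ = (0.2000, -0.2000, -0.0400)

ω₁ − ω₀ = (0.27200000, -0.11750000, -0.02000000)
gyro term ω₀×Iω₀ = (-0.0040, 0.0350, 0.0100)
I·α + gyro = (0.2000, -0.2000, -0.0400)
velocity change Δv = (-0.03200000, -0.03200000, 0.30400000)
F = m·Δv/dt = (-0.2000, -0.2000, 1.9000)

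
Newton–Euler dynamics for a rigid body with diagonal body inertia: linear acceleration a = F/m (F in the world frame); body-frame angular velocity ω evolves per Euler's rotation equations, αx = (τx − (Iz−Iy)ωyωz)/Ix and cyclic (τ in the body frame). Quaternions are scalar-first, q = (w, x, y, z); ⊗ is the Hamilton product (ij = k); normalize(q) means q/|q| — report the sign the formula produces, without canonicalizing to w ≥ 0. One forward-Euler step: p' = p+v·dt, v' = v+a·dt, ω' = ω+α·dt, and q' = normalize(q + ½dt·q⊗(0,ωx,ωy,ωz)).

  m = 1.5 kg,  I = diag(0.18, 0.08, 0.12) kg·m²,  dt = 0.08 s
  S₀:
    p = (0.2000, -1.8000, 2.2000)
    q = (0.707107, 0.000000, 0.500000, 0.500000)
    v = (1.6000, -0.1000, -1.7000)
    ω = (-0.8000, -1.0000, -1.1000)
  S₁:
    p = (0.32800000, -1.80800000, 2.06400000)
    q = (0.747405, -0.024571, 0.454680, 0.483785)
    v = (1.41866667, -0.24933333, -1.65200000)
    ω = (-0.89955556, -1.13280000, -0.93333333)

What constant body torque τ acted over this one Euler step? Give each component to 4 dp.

Δω = ω₁−ω₀ = (-0.09955556, -0.13280000, 0.16666667)
precession coupling = (0.0440, 0.0528, -0.0800)
τ = I·(Δω/dt) + ω₀×(Iω₀) = (-0.1800, -0.0800, 0.1700)

τ = (-0.1800, -0.0800, 0.1700)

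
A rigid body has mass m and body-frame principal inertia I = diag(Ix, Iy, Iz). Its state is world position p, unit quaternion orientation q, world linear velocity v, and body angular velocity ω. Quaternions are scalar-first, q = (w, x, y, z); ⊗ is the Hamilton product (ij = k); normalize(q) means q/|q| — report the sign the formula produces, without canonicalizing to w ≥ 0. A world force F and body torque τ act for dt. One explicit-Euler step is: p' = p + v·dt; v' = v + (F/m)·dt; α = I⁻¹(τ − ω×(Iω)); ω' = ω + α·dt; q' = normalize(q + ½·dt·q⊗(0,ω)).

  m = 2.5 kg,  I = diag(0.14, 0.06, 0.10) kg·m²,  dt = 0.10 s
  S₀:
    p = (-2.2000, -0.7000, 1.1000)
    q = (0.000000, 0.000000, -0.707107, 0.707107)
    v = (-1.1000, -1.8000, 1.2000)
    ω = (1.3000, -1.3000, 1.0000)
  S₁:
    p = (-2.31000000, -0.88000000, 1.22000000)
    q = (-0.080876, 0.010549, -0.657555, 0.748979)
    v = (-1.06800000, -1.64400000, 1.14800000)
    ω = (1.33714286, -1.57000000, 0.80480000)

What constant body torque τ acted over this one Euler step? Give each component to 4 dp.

ω₁ − ω₀ = (0.03714286, -0.27000000, -0.19520000)
ω₀×(Iω₀) = (-0.0520, 0.0520, 0.1352)
applied torque τ = (0.0000, -0.1100, -0.0600)

τ = (0.0000, -0.1100, -0.0600)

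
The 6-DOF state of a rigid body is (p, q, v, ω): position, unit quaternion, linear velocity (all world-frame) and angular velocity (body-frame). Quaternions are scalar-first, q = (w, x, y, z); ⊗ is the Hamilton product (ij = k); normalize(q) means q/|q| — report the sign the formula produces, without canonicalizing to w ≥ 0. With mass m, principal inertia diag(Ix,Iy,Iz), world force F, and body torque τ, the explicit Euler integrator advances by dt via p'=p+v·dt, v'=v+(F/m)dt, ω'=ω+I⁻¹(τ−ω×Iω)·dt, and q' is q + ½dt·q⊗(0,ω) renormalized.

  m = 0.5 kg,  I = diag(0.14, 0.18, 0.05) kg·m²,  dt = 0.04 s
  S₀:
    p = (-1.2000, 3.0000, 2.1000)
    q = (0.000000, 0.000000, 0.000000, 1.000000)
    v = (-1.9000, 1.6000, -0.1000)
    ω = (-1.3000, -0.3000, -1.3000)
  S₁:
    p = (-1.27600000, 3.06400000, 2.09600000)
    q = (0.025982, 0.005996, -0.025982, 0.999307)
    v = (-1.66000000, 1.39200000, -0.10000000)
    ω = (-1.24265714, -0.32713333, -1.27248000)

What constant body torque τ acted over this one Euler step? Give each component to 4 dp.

τ = (0.1500, 0.0300, 0.0500)

Δω = ω₁−ω₀ = (0.05734286, -0.02713333, 0.02752000)
precession coupling = (-0.0507, 0.1521, 0.0156)
I·α + gyro = (0.1500, 0.0300, 0.0500)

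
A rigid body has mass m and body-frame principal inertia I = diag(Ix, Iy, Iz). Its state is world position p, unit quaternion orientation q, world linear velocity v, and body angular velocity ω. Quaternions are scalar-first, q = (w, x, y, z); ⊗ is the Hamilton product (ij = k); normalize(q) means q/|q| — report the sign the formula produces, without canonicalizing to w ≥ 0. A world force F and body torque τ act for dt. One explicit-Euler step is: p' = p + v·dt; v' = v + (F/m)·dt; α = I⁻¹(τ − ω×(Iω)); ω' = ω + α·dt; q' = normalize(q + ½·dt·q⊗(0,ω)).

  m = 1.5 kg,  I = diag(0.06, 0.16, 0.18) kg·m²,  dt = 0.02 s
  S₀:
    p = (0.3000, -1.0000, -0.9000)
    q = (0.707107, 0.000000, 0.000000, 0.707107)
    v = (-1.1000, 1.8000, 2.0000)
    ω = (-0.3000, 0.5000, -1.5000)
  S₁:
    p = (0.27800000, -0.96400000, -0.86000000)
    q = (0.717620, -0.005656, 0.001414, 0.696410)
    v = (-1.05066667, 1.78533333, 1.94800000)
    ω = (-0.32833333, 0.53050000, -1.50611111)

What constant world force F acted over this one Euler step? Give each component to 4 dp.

Δv = v₁−v₀ = (0.04933333, -0.01466667, -0.05200000)
F = m·Δv/dt = (3.7000, -1.1000, -3.9000)

F = (3.7000, -1.1000, -3.9000)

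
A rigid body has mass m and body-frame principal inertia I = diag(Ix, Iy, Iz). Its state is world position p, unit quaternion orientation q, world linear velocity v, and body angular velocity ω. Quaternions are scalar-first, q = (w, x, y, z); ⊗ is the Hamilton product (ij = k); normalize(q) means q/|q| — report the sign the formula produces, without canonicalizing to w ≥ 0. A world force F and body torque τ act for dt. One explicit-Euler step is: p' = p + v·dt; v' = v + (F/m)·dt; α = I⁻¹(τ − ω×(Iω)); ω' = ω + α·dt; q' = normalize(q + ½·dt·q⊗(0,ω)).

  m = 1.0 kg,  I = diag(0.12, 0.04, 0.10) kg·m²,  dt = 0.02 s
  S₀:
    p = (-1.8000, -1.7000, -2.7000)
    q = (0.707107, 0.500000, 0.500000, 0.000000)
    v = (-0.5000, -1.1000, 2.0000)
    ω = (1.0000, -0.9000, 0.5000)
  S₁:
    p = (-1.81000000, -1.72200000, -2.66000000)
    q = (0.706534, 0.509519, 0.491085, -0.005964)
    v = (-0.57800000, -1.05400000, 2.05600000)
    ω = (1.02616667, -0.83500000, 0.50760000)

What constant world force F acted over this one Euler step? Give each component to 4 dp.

F = (-3.9000, 2.3000, 2.8000)

velocity change Δv = (-0.07800000, 0.04600000, 0.05600000)
F = m·Δv/dt = (-3.9000, 2.3000, 2.8000)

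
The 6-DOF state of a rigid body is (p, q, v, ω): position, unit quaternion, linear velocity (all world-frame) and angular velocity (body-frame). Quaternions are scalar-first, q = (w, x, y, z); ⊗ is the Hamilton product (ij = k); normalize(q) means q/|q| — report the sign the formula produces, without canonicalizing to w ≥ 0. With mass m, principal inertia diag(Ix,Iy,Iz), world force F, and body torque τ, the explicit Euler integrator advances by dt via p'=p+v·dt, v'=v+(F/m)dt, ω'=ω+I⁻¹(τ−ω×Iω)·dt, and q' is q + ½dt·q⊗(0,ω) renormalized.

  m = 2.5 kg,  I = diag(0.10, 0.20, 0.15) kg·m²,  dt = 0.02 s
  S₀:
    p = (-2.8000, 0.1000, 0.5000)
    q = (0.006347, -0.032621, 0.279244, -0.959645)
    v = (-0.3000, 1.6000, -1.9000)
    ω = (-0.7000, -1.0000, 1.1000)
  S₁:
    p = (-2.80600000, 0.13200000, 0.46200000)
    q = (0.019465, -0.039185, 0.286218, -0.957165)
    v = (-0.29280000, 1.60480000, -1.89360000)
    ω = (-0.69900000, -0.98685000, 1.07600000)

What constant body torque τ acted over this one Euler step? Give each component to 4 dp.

rate change Δω = (0.00100000, 0.01315000, -0.02400000)
gyro term ω₀×Iω₀ = (0.0550, 0.0385, 0.0700)
τ = I·(Δω/dt) + ω₀×(Iω₀) = (0.0600, 0.1700, -0.1100)

τ = (0.0600, 0.1700, -0.1100)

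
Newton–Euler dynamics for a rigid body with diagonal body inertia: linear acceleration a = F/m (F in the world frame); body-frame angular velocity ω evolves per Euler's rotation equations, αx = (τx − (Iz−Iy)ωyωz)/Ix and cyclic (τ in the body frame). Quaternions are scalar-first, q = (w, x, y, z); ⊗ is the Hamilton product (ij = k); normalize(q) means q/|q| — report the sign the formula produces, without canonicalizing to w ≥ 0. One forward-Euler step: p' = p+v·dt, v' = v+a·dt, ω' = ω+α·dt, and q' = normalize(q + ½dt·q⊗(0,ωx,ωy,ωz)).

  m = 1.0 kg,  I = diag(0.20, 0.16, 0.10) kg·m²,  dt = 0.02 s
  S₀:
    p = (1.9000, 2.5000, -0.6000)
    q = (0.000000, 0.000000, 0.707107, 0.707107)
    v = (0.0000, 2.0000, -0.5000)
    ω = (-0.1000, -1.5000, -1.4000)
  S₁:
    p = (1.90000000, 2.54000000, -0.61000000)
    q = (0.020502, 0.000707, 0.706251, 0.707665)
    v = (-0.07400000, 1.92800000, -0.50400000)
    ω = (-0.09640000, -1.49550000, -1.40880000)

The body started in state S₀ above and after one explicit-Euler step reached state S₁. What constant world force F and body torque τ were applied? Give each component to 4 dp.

Δv = v₁−v₀ = (-0.07400000, -0.07200000, -0.00400000)
F = m·Δv/dt = (-3.7000, -3.6000, -0.2000)
Δω = ω₁−ω₀ = (0.00360000, 0.00450000, -0.00880000)
gyro term ω₀×Iω₀ = (-0.1260, 0.0140, -0.0060)
I·α + gyro = (-0.0900, 0.0500, -0.0500)

F = (-3.7000, -3.6000, -0.2000)
τ = (-0.0900, 0.0500, -0.0500)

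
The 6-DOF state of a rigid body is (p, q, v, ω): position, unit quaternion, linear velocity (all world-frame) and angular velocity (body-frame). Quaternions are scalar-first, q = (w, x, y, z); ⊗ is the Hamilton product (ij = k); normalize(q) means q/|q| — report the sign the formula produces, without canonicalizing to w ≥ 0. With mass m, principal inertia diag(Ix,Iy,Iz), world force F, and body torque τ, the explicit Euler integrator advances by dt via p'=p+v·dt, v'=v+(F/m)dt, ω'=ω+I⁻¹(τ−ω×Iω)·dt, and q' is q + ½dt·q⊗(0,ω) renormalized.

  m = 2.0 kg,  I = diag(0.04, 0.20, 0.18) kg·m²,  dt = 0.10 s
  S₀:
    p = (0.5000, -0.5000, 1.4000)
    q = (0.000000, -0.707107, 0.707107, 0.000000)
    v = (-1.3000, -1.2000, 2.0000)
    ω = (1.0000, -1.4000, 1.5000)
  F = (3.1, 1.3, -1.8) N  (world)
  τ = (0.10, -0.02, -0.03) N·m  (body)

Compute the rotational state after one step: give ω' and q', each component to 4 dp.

(τ − ω×Iω)/I = (1.4500, 0.9500, 1.0778)
ω + α·dt = (1.1450, -1.3050, 1.6078)
Hamilton product q⊗(0,ω) = (1.6970568, 1.0606605, 1.0606605, 0.2828428)
updated quaternion q' = (0.0843, -0.6499, 0.7552, 0.0141)

ω' = (1.1450, -1.3050, 1.6078)
q' = (0.0843, -0.6499, 0.7552, 0.0141)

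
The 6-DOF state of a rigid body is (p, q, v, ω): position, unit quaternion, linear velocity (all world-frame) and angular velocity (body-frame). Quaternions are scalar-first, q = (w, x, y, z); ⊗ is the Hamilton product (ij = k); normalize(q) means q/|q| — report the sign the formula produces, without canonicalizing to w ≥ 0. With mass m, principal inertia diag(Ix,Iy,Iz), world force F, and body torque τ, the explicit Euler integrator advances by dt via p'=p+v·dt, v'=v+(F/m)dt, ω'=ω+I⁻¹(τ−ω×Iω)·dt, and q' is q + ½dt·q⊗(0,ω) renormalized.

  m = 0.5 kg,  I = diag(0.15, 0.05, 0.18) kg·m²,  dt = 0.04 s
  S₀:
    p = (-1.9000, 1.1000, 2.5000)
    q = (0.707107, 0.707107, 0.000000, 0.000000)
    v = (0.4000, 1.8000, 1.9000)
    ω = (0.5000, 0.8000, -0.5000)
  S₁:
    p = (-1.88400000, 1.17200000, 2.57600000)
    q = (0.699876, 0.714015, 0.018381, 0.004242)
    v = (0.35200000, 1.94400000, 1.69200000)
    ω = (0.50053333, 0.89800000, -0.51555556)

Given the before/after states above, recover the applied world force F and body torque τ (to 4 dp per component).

F = (-0.6000, 1.8000, -2.6000)
τ = (-0.0500, 0.1300, -0.1100)

rate change Δω = (0.00053333, 0.09800000, -0.01555556)
precession coupling = (-0.0520, 0.0075, -0.0400)
applied torque τ = (-0.0500, 0.1300, -0.1100)
Δv = v₁−v₀ = (-0.04800000, 0.14400000, -0.20800000)
applied force F = (-0.6000, 1.8000, -2.6000)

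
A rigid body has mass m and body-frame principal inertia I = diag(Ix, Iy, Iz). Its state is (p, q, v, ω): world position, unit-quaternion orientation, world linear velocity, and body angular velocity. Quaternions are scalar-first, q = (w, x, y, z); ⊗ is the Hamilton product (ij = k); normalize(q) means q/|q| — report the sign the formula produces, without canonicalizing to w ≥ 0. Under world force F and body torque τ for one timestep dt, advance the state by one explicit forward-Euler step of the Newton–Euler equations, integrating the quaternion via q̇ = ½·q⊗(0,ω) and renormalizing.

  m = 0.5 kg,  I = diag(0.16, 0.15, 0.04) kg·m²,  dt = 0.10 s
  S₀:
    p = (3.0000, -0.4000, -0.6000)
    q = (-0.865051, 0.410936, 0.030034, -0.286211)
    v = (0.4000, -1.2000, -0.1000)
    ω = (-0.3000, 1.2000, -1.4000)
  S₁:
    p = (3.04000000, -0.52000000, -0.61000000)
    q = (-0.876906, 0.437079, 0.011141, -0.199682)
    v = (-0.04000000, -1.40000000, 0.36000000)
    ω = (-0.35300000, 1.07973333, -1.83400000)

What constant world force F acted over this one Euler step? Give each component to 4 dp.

v₁ − v₀ = (-0.44000000, -0.20000000, 0.46000000)
m·(v₁−v₀)/dt = (-2.2000, -1.0000, 2.3000)

F = (-2.2000, -1.0000, 2.3000)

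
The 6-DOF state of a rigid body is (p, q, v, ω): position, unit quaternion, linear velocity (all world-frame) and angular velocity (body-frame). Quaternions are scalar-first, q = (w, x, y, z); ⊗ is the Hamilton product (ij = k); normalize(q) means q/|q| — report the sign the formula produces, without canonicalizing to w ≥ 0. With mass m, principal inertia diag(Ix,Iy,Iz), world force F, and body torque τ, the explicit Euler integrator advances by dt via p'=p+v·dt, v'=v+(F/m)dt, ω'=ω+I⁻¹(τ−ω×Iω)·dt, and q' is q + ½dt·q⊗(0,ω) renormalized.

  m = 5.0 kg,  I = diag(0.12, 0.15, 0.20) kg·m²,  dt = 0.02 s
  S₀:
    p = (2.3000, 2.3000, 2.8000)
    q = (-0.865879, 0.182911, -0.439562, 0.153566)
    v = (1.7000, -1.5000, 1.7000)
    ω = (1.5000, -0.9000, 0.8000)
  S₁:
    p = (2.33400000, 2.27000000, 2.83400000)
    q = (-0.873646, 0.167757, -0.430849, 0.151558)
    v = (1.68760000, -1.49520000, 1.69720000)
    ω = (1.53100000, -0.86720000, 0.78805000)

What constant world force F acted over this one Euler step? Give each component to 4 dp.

v₁ − v₀ = (-0.01240000, 0.00480000, -0.00280000)
applied force F = (-3.1000, 1.2000, -0.7000)

F = (-3.1000, 1.2000, -0.7000)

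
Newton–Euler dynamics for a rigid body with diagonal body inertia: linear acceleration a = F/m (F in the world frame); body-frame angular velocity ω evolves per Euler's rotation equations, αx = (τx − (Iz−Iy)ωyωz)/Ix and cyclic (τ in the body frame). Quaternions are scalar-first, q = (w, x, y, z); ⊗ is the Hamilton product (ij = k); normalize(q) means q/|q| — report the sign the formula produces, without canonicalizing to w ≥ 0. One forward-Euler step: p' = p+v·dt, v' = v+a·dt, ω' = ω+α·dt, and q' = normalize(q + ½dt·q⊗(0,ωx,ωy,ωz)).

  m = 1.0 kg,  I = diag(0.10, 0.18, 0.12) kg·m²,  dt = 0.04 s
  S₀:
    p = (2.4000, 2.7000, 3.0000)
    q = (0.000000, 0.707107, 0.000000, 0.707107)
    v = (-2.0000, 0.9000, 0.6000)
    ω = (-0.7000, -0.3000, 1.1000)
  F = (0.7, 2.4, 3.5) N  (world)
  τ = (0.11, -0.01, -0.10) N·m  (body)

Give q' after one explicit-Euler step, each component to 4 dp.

q' = (-0.0057, 0.7111, -0.0254, 0.7026)

Hamilton product q⊗(0,ω) = (-0.2828428, 0.2121321, -1.2727926, -0.2121321)
q + ½dt·q⊗(0,ω), renormalized = (-0.0057, 0.7111, -0.0254, 0.7026)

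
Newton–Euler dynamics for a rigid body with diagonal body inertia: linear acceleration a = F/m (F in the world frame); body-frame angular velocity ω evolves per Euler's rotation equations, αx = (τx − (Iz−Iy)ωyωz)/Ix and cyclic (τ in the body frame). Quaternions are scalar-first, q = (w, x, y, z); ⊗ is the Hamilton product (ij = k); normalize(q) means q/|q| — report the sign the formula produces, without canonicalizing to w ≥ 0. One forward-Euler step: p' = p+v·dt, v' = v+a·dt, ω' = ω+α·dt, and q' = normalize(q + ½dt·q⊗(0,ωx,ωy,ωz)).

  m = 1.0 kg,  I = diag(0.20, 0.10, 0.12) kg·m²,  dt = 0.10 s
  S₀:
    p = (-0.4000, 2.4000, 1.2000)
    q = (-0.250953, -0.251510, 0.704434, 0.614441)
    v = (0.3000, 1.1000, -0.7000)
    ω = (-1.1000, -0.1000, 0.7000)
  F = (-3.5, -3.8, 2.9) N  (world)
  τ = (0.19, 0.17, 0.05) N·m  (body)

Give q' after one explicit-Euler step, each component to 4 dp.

Hamilton product q⊗(0,ω) = (-0.6363263, 0.8305962, -0.4747328, 0.6243613)
q + ½dt·q⊗(0,ω), renormalized = (-0.2822, -0.2095, 0.6792, 0.6443)

q' = (-0.2822, -0.2095, 0.6792, 0.6443)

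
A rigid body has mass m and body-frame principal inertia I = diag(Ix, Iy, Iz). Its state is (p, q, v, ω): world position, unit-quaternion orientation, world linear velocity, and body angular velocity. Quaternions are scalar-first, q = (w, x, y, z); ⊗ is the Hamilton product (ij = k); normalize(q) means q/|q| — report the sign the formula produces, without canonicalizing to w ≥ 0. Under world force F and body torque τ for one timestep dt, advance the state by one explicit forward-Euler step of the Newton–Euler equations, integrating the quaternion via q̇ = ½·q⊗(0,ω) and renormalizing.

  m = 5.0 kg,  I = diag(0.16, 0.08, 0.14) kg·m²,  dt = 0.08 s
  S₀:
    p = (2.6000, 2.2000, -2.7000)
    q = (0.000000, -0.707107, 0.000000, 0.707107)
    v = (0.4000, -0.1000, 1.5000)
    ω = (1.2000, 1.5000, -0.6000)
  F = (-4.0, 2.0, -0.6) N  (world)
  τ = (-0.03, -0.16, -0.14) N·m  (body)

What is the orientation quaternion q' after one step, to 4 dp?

q' = (0.0507, -0.7471, 0.0169, 0.6625)

Hamilton product q⊗(0,ω) = (1.2727926, -1.0606605, 0.4242642, -1.0606605)
q' = normalize(q + ½dt·q⊗(0,ω)) = (0.0507, -0.7471, 0.0169, 0.6625)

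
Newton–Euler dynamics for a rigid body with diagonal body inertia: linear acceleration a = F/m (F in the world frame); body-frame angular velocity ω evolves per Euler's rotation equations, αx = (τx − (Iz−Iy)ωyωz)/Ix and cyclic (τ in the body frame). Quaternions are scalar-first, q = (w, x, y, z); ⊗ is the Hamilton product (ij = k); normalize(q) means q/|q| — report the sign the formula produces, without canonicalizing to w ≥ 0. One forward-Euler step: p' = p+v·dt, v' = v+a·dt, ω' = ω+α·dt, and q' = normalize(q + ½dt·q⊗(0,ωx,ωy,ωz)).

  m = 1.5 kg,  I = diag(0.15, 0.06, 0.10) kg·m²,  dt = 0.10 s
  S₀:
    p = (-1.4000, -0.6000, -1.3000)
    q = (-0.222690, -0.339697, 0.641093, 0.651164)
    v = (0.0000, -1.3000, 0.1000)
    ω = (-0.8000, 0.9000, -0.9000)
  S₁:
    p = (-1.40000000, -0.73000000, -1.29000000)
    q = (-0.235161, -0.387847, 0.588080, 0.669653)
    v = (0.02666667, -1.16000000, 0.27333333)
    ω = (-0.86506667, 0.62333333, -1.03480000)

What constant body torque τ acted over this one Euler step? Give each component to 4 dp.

τ = (-0.1300, -0.1300, -0.0700)

rate change Δω = (-0.06506667, -0.27666667, -0.13480000)
I·α + gyro = (-0.1300, -0.1300, -0.0700)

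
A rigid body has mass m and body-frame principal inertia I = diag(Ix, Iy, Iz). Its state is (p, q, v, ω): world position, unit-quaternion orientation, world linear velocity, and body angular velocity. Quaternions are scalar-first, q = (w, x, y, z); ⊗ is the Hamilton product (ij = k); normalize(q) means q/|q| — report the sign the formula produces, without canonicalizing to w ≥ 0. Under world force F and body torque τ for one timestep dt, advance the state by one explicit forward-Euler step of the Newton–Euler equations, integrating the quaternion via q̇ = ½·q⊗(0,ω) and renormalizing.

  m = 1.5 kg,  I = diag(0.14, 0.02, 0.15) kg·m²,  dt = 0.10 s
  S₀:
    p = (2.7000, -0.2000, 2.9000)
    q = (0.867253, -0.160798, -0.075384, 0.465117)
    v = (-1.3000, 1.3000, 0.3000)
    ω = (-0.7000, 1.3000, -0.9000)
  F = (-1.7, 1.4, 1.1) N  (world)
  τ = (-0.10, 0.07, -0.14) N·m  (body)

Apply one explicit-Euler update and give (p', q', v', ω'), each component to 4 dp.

ω×(Iω) gyroscopic = (-0.1521, -0.0063, 0.1092)
(τ − ω×Iω)/I = (0.3721, 3.8150, -1.6613)
ω' = ω + α·dt = (-0.6628, 1.6815, -1.0661)
Hamilton product q⊗(0,ω) = (0.4040459, -1.1438836, 0.6571288, -1.0423339)
q' = normalize(q + ½dt·q⊗(0,ω)) = (0.8842, -0.2172, -0.0424, 0.4115)
linear accel F/m = (-1.1333, 0.9333, 0.7333)
new position p' = (2.5700, -0.0700, 2.9300)
v' = v + a·dt = (-1.4133, 1.3933, 0.3733)

p' = (2.5700, -0.0700, 2.9300)
q' = (0.8842, -0.2172, -0.0424, 0.4115)
v' = (-1.4133, 1.3933, 0.3733)
ω' = (-0.6628, 1.6815, -1.0661)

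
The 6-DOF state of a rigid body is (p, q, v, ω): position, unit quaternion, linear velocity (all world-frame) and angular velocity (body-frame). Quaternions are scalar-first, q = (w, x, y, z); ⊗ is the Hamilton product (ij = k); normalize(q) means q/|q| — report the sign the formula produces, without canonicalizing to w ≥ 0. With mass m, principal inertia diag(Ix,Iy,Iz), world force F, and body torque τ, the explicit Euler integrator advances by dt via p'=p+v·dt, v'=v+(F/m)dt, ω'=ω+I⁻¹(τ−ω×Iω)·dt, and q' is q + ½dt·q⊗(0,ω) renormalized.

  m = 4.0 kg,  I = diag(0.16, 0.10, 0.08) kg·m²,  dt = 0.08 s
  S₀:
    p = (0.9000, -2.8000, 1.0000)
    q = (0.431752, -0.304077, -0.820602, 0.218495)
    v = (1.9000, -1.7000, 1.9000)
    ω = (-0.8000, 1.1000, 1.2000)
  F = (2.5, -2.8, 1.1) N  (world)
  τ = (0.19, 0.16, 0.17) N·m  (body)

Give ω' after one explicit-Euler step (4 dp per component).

ω×(Iω) gyroscopic = (-0.0264, -0.0768, 0.0528)
angular accel α = (1.3525, 2.3680, 1.4650)
new body rate ω' = (-0.6918, 1.2894, 1.3172)

ω' = (-0.6918, 1.2894, 1.3172)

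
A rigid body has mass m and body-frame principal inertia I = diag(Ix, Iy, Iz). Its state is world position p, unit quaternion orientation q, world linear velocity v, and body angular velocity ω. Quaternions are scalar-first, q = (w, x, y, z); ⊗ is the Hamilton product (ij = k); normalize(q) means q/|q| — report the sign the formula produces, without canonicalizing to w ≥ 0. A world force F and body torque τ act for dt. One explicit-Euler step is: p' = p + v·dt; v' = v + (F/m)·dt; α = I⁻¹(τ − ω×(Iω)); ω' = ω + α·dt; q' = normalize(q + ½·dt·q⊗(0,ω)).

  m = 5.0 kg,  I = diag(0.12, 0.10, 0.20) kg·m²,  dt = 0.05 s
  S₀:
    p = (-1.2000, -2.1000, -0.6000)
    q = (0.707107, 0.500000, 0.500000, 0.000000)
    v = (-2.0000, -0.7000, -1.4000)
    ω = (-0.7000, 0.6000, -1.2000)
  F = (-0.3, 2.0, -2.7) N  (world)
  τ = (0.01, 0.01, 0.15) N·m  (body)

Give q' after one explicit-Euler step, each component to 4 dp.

q' = (0.7079, 0.4723, 0.5252, -0.0050)

2q̇ = q⊗(0,ω) = (0.0500000, -1.0949749, 1.0242642, -0.1985284)
q' = normalize(q + ½dt·q⊗(0,ω)) = (0.7079, 0.4723, 0.5252, -0.0050)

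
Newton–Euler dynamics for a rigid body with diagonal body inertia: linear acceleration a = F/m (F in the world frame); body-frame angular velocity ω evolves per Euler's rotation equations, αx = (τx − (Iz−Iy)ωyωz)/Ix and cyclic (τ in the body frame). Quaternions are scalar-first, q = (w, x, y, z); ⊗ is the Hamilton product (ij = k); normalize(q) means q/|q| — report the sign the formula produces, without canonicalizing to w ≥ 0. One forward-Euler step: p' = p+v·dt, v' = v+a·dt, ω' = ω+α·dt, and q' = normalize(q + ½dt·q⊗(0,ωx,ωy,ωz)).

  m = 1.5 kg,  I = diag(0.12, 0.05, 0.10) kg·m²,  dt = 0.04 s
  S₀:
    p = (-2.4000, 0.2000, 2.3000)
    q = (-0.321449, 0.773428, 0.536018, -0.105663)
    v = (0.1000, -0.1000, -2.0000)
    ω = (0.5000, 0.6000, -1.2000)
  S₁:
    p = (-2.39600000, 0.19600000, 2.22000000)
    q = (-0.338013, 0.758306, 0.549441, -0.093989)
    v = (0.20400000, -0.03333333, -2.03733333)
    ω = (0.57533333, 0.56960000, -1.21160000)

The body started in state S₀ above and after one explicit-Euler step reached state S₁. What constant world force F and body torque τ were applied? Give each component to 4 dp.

Δω = ω₁−ω₀ = (0.07533333, -0.03040000, -0.01160000)
applied torque τ = (0.1900, -0.0500, -0.0500)
velocity change Δv = (0.10400000, 0.06666667, -0.03733333)
m·(v₁−v₀)/dt = (3.9000, 2.5000, -1.4000)

F = (3.9000, 2.5000, -1.4000)
τ = (0.1900, -0.0500, -0.0500)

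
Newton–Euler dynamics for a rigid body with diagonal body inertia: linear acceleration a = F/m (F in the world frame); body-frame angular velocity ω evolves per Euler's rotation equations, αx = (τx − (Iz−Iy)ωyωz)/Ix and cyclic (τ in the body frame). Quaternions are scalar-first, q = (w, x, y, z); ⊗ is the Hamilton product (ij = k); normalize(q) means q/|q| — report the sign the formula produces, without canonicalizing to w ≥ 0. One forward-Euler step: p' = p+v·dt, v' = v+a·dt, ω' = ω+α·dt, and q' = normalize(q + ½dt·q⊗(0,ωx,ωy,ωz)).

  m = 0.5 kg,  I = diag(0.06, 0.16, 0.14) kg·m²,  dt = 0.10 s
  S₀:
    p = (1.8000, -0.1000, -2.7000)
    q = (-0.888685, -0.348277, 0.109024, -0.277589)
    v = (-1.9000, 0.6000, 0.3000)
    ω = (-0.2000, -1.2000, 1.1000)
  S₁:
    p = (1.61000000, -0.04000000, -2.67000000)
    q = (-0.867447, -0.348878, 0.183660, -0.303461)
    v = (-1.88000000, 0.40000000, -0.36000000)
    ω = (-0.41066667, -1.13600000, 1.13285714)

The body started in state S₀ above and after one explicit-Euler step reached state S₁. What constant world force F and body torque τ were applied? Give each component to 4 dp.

F = (0.1000, -1.0000, -3.3000)
τ = (-0.1000, 0.1200, 0.0700)

v₁ − v₀ = (0.02000000, -0.20000000, -0.66000000)
F = m·Δv/dt = (0.1000, -1.0000, -3.3000)
Δω = ω₁−ω₀ = (-0.21066667, 0.06400000, 0.03285714)
I·α + gyro = (-0.1000, 0.1200, 0.0700)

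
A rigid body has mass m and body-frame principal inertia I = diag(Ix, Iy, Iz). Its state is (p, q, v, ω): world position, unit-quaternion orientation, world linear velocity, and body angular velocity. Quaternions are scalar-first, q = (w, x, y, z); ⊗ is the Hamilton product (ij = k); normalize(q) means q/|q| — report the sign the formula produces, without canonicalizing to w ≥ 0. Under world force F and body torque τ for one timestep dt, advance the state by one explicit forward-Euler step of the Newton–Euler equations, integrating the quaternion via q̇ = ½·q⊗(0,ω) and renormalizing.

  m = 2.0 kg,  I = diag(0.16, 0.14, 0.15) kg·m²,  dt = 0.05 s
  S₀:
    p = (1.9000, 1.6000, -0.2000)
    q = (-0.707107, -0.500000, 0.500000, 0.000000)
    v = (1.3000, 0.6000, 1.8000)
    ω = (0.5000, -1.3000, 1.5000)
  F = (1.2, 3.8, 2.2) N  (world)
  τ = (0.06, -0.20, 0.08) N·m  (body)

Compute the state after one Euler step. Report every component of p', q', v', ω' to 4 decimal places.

p' = (1.9650, 1.6300, -0.1100)
q' = (-0.6837, -0.4894, 0.5410, -0.0165)
v' = (1.3300, 0.6950, 1.8550)
ω' = (0.5248, -1.3741, 1.5223)

gyro term ω×Iω = (-0.0195, 0.0075, 0.0130)
(τ − ω×Iω)/I = (0.4969, -1.4821, 0.4467)
ω + α·dt = (0.5248, -1.3741, 1.5223)
q⊗(0,ω) = (0.9000000, 0.3964465, 1.6692391, -0.6606605)
q' = normalize(q + ½dt·q⊗(0,ω)) = (-0.6837, -0.4894, 0.5410, -0.0165)
new position p' = (1.9650, 1.6300, -0.1100)
v' = v + a·dt = (1.3300, 0.6950, 1.8550)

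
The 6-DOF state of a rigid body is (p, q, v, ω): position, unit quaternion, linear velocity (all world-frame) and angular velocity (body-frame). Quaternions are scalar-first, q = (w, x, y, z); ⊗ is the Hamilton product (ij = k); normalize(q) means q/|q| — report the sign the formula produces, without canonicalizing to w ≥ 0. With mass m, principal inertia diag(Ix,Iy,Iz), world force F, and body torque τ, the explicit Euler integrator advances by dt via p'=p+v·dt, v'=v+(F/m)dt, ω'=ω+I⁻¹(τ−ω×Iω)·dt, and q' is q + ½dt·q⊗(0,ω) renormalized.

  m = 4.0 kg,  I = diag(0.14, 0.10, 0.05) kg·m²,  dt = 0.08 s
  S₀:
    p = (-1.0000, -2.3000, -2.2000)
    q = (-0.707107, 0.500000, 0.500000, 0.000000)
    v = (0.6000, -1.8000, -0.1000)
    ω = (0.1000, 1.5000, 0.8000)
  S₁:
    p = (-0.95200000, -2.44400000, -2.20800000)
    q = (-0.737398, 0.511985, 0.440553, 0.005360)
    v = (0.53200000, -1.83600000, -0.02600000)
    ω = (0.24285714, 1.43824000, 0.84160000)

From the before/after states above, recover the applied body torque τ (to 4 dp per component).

τ = (0.1900, -0.0700, 0.0200)

Δω = ω₁−ω₀ = (0.14285714, -0.06176000, 0.04160000)
I·α + gyro = (0.1900, -0.0700, 0.0200)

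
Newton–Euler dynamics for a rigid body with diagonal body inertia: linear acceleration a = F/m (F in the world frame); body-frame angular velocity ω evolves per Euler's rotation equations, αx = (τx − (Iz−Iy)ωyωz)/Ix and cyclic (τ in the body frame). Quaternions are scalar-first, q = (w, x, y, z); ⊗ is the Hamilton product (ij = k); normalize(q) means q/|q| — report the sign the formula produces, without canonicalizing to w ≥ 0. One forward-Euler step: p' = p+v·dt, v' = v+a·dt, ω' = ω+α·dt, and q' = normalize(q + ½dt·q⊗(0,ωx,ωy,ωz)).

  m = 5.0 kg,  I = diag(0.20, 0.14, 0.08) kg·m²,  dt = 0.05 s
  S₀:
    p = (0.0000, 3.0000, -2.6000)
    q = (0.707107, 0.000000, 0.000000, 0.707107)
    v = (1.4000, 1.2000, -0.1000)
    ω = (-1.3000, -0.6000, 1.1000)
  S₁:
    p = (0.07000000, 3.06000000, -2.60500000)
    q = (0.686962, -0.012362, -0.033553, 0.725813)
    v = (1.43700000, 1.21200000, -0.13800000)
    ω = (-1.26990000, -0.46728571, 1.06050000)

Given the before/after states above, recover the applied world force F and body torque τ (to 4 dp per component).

F = (3.7000, 1.2000, -3.8000)
τ = (0.1600, 0.2000, -0.1100)

v₁ − v₀ = (0.03700000, 0.01200000, -0.03800000)
applied force F = (3.7000, 1.2000, -3.8000)
Δω = ω₁−ω₀ = (0.03010000, 0.13271429, -0.03950000)
applied torque τ = (0.1600, 0.2000, -0.1100)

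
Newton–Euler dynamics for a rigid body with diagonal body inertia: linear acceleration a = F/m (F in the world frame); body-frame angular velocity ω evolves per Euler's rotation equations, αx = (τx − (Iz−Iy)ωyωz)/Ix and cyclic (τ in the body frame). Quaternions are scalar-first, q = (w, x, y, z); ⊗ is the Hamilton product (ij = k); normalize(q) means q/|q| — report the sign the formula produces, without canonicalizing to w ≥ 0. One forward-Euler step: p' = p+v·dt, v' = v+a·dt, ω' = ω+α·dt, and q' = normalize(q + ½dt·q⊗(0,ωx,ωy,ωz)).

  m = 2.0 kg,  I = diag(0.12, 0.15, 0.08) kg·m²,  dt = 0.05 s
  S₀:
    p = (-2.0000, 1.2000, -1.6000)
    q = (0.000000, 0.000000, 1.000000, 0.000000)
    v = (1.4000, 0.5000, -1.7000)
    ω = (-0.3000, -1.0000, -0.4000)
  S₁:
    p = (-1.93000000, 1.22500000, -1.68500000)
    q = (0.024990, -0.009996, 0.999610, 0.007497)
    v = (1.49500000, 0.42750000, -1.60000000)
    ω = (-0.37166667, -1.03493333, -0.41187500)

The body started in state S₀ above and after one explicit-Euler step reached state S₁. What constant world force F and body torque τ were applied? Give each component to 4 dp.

F = (3.8000, -2.9000, 4.0000)
τ = (-0.2000, -0.1000, -0.0100)

v₁ − v₀ = (0.09500000, -0.07250000, 0.10000000)
m·(v₁−v₀)/dt = (3.8000, -2.9000, 4.0000)
rate change Δω = (-0.07166667, -0.03493333, -0.01187500)
precession coupling = (-0.0280, 0.0048, 0.0090)
I·α + gyro = (-0.2000, -0.1000, -0.0100)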